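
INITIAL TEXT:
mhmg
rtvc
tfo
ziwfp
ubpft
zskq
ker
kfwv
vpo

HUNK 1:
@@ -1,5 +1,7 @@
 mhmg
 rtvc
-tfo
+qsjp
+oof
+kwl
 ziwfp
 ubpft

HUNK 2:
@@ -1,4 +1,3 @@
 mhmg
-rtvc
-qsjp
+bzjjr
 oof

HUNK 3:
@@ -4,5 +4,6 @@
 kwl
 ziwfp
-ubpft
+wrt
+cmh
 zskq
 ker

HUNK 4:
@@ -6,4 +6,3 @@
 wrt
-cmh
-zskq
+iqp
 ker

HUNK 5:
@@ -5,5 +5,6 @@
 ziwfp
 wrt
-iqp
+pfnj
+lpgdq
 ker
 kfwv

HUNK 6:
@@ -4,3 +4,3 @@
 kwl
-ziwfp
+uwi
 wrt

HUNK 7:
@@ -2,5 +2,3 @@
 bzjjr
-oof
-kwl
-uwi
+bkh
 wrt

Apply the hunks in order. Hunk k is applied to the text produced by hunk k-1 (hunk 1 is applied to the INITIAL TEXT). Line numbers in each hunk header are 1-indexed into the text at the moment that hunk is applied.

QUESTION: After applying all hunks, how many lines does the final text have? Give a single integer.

Hunk 1: at line 1 remove [tfo] add [qsjp,oof,kwl] -> 11 lines: mhmg rtvc qsjp oof kwl ziwfp ubpft zskq ker kfwv vpo
Hunk 2: at line 1 remove [rtvc,qsjp] add [bzjjr] -> 10 lines: mhmg bzjjr oof kwl ziwfp ubpft zskq ker kfwv vpo
Hunk 3: at line 4 remove [ubpft] add [wrt,cmh] -> 11 lines: mhmg bzjjr oof kwl ziwfp wrt cmh zskq ker kfwv vpo
Hunk 4: at line 6 remove [cmh,zskq] add [iqp] -> 10 lines: mhmg bzjjr oof kwl ziwfp wrt iqp ker kfwv vpo
Hunk 5: at line 5 remove [iqp] add [pfnj,lpgdq] -> 11 lines: mhmg bzjjr oof kwl ziwfp wrt pfnj lpgdq ker kfwv vpo
Hunk 6: at line 4 remove [ziwfp] add [uwi] -> 11 lines: mhmg bzjjr oof kwl uwi wrt pfnj lpgdq ker kfwv vpo
Hunk 7: at line 2 remove [oof,kwl,uwi] add [bkh] -> 9 lines: mhmg bzjjr bkh wrt pfnj lpgdq ker kfwv vpo
Final line count: 9

Answer: 9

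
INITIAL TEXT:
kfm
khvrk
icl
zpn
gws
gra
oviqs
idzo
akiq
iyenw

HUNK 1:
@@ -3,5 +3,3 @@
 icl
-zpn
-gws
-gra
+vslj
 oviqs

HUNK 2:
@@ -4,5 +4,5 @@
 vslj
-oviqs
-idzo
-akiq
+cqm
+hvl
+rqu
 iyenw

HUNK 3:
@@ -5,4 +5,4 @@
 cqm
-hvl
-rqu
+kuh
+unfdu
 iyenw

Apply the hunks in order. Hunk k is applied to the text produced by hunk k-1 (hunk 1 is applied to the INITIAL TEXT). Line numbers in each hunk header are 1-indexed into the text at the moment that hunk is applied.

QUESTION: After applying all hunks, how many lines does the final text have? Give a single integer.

Answer: 8

Derivation:
Hunk 1: at line 3 remove [zpn,gws,gra] add [vslj] -> 8 lines: kfm khvrk icl vslj oviqs idzo akiq iyenw
Hunk 2: at line 4 remove [oviqs,idzo,akiq] add [cqm,hvl,rqu] -> 8 lines: kfm khvrk icl vslj cqm hvl rqu iyenw
Hunk 3: at line 5 remove [hvl,rqu] add [kuh,unfdu] -> 8 lines: kfm khvrk icl vslj cqm kuh unfdu iyenw
Final line count: 8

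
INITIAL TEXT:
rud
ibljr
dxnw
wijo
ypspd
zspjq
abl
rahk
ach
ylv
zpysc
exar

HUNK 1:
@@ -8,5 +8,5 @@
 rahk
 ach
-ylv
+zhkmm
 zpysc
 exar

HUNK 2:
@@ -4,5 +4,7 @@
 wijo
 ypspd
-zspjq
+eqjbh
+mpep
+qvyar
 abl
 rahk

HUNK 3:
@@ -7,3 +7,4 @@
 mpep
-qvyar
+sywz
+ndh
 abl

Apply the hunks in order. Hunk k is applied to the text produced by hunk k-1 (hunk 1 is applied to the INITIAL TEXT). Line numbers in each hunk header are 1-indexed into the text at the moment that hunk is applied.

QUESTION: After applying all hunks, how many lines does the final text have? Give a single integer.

Answer: 15

Derivation:
Hunk 1: at line 8 remove [ylv] add [zhkmm] -> 12 lines: rud ibljr dxnw wijo ypspd zspjq abl rahk ach zhkmm zpysc exar
Hunk 2: at line 4 remove [zspjq] add [eqjbh,mpep,qvyar] -> 14 lines: rud ibljr dxnw wijo ypspd eqjbh mpep qvyar abl rahk ach zhkmm zpysc exar
Hunk 3: at line 7 remove [qvyar] add [sywz,ndh] -> 15 lines: rud ibljr dxnw wijo ypspd eqjbh mpep sywz ndh abl rahk ach zhkmm zpysc exar
Final line count: 15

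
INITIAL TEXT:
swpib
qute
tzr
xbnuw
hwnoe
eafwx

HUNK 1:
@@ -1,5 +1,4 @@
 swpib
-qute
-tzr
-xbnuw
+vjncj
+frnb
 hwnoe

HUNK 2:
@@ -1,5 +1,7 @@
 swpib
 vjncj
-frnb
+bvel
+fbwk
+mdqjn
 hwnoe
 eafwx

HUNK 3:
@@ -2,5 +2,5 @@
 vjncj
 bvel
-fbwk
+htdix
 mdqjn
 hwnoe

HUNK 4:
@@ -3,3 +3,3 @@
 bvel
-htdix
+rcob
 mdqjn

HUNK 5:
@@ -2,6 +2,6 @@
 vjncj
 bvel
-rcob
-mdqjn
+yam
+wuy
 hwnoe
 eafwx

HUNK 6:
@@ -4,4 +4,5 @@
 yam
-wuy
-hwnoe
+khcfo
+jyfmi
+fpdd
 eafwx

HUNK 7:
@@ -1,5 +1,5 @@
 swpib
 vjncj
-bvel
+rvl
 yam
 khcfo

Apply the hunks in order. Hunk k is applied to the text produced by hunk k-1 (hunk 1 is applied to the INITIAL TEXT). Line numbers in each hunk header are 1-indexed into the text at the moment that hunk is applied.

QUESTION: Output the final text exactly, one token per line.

Hunk 1: at line 1 remove [qute,tzr,xbnuw] add [vjncj,frnb] -> 5 lines: swpib vjncj frnb hwnoe eafwx
Hunk 2: at line 1 remove [frnb] add [bvel,fbwk,mdqjn] -> 7 lines: swpib vjncj bvel fbwk mdqjn hwnoe eafwx
Hunk 3: at line 2 remove [fbwk] add [htdix] -> 7 lines: swpib vjncj bvel htdix mdqjn hwnoe eafwx
Hunk 4: at line 3 remove [htdix] add [rcob] -> 7 lines: swpib vjncj bvel rcob mdqjn hwnoe eafwx
Hunk 5: at line 2 remove [rcob,mdqjn] add [yam,wuy] -> 7 lines: swpib vjncj bvel yam wuy hwnoe eafwx
Hunk 6: at line 4 remove [wuy,hwnoe] add [khcfo,jyfmi,fpdd] -> 8 lines: swpib vjncj bvel yam khcfo jyfmi fpdd eafwx
Hunk 7: at line 1 remove [bvel] add [rvl] -> 8 lines: swpib vjncj rvl yam khcfo jyfmi fpdd eafwx

Answer: swpib
vjncj
rvl
yam
khcfo
jyfmi
fpdd
eafwx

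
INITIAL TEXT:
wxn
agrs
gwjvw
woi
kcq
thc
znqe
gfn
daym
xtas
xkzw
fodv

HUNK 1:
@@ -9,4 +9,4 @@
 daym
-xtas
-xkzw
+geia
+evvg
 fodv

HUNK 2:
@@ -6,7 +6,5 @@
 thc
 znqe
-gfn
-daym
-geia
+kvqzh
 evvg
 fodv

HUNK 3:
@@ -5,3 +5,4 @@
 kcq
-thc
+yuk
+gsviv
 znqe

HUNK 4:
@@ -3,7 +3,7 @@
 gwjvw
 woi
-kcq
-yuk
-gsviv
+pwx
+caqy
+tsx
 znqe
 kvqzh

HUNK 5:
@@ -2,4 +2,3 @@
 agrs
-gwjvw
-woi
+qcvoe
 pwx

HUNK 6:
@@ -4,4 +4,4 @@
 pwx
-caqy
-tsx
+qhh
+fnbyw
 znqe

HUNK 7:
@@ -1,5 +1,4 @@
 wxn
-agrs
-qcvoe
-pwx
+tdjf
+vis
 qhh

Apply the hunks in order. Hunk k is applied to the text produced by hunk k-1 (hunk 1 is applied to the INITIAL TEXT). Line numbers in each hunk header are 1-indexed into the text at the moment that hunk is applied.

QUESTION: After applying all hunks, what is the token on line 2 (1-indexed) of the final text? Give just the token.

Hunk 1: at line 9 remove [xtas,xkzw] add [geia,evvg] -> 12 lines: wxn agrs gwjvw woi kcq thc znqe gfn daym geia evvg fodv
Hunk 2: at line 6 remove [gfn,daym,geia] add [kvqzh] -> 10 lines: wxn agrs gwjvw woi kcq thc znqe kvqzh evvg fodv
Hunk 3: at line 5 remove [thc] add [yuk,gsviv] -> 11 lines: wxn agrs gwjvw woi kcq yuk gsviv znqe kvqzh evvg fodv
Hunk 4: at line 3 remove [kcq,yuk,gsviv] add [pwx,caqy,tsx] -> 11 lines: wxn agrs gwjvw woi pwx caqy tsx znqe kvqzh evvg fodv
Hunk 5: at line 2 remove [gwjvw,woi] add [qcvoe] -> 10 lines: wxn agrs qcvoe pwx caqy tsx znqe kvqzh evvg fodv
Hunk 6: at line 4 remove [caqy,tsx] add [qhh,fnbyw] -> 10 lines: wxn agrs qcvoe pwx qhh fnbyw znqe kvqzh evvg fodv
Hunk 7: at line 1 remove [agrs,qcvoe,pwx] add [tdjf,vis] -> 9 lines: wxn tdjf vis qhh fnbyw znqe kvqzh evvg fodv
Final line 2: tdjf

Answer: tdjf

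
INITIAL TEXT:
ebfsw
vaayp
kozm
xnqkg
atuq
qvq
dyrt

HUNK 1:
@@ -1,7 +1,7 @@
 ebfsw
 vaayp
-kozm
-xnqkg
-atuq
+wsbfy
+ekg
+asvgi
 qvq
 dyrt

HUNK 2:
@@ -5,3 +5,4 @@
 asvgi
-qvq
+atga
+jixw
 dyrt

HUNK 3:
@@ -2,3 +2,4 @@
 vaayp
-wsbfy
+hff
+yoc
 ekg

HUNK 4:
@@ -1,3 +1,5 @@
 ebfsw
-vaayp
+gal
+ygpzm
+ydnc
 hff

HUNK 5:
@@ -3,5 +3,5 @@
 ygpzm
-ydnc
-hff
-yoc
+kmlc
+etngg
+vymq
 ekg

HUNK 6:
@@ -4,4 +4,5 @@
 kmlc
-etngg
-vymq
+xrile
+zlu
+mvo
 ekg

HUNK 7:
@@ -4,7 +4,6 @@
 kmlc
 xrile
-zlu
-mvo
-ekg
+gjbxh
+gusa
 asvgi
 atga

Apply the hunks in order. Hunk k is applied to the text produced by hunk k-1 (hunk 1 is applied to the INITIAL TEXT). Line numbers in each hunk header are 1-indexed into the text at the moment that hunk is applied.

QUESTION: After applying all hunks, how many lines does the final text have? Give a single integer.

Answer: 11

Derivation:
Hunk 1: at line 1 remove [kozm,xnqkg,atuq] add [wsbfy,ekg,asvgi] -> 7 lines: ebfsw vaayp wsbfy ekg asvgi qvq dyrt
Hunk 2: at line 5 remove [qvq] add [atga,jixw] -> 8 lines: ebfsw vaayp wsbfy ekg asvgi atga jixw dyrt
Hunk 3: at line 2 remove [wsbfy] add [hff,yoc] -> 9 lines: ebfsw vaayp hff yoc ekg asvgi atga jixw dyrt
Hunk 4: at line 1 remove [vaayp] add [gal,ygpzm,ydnc] -> 11 lines: ebfsw gal ygpzm ydnc hff yoc ekg asvgi atga jixw dyrt
Hunk 5: at line 3 remove [ydnc,hff,yoc] add [kmlc,etngg,vymq] -> 11 lines: ebfsw gal ygpzm kmlc etngg vymq ekg asvgi atga jixw dyrt
Hunk 6: at line 4 remove [etngg,vymq] add [xrile,zlu,mvo] -> 12 lines: ebfsw gal ygpzm kmlc xrile zlu mvo ekg asvgi atga jixw dyrt
Hunk 7: at line 4 remove [zlu,mvo,ekg] add [gjbxh,gusa] -> 11 lines: ebfsw gal ygpzm kmlc xrile gjbxh gusa asvgi atga jixw dyrt
Final line count: 11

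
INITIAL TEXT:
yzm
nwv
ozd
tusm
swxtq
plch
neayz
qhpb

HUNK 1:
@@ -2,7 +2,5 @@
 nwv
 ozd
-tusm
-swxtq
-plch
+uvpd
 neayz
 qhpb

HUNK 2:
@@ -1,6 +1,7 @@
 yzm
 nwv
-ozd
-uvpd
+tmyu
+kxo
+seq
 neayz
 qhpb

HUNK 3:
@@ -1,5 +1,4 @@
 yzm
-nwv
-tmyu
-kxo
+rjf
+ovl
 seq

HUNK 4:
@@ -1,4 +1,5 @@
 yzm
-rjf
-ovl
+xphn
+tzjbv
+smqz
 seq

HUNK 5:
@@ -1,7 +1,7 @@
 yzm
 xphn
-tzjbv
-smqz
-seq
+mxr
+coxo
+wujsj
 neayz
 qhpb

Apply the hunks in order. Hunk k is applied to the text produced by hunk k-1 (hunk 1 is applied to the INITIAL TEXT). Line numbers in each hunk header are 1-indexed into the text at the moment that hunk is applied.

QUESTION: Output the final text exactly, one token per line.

Hunk 1: at line 2 remove [tusm,swxtq,plch] add [uvpd] -> 6 lines: yzm nwv ozd uvpd neayz qhpb
Hunk 2: at line 1 remove [ozd,uvpd] add [tmyu,kxo,seq] -> 7 lines: yzm nwv tmyu kxo seq neayz qhpb
Hunk 3: at line 1 remove [nwv,tmyu,kxo] add [rjf,ovl] -> 6 lines: yzm rjf ovl seq neayz qhpb
Hunk 4: at line 1 remove [rjf,ovl] add [xphn,tzjbv,smqz] -> 7 lines: yzm xphn tzjbv smqz seq neayz qhpb
Hunk 5: at line 1 remove [tzjbv,smqz,seq] add [mxr,coxo,wujsj] -> 7 lines: yzm xphn mxr coxo wujsj neayz qhpb

Answer: yzm
xphn
mxr
coxo
wujsj
neayz
qhpb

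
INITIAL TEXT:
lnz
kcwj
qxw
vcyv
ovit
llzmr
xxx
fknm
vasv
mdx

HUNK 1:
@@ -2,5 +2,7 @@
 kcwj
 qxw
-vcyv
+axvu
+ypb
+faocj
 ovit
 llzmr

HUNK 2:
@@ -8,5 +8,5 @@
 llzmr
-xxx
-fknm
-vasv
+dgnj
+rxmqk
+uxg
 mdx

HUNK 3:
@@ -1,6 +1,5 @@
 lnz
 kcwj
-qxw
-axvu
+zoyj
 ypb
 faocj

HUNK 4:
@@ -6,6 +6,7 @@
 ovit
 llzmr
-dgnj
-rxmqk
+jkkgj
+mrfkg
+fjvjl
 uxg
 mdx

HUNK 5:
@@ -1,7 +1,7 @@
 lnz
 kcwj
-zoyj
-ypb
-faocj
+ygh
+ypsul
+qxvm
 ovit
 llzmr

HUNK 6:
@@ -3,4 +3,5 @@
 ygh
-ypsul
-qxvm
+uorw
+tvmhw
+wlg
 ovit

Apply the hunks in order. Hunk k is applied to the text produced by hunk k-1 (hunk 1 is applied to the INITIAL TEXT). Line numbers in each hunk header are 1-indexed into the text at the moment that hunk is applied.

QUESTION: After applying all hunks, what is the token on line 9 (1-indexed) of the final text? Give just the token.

Answer: jkkgj

Derivation:
Hunk 1: at line 2 remove [vcyv] add [axvu,ypb,faocj] -> 12 lines: lnz kcwj qxw axvu ypb faocj ovit llzmr xxx fknm vasv mdx
Hunk 2: at line 8 remove [xxx,fknm,vasv] add [dgnj,rxmqk,uxg] -> 12 lines: lnz kcwj qxw axvu ypb faocj ovit llzmr dgnj rxmqk uxg mdx
Hunk 3: at line 1 remove [qxw,axvu] add [zoyj] -> 11 lines: lnz kcwj zoyj ypb faocj ovit llzmr dgnj rxmqk uxg mdx
Hunk 4: at line 6 remove [dgnj,rxmqk] add [jkkgj,mrfkg,fjvjl] -> 12 lines: lnz kcwj zoyj ypb faocj ovit llzmr jkkgj mrfkg fjvjl uxg mdx
Hunk 5: at line 1 remove [zoyj,ypb,faocj] add [ygh,ypsul,qxvm] -> 12 lines: lnz kcwj ygh ypsul qxvm ovit llzmr jkkgj mrfkg fjvjl uxg mdx
Hunk 6: at line 3 remove [ypsul,qxvm] add [uorw,tvmhw,wlg] -> 13 lines: lnz kcwj ygh uorw tvmhw wlg ovit llzmr jkkgj mrfkg fjvjl uxg mdx
Final line 9: jkkgj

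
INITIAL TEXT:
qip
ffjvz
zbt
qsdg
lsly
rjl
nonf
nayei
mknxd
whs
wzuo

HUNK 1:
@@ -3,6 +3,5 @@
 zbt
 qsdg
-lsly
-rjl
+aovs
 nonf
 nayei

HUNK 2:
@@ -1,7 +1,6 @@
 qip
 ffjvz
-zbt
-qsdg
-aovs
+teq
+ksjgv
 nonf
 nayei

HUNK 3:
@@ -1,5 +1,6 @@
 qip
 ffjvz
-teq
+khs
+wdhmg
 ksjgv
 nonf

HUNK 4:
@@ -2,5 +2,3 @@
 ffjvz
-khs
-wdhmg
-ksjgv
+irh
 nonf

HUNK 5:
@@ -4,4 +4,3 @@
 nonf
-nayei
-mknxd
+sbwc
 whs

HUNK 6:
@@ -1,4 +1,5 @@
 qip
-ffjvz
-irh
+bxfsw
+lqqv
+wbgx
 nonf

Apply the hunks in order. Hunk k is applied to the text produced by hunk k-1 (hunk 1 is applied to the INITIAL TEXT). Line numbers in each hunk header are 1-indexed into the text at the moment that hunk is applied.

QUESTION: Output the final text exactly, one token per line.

Answer: qip
bxfsw
lqqv
wbgx
nonf
sbwc
whs
wzuo

Derivation:
Hunk 1: at line 3 remove [lsly,rjl] add [aovs] -> 10 lines: qip ffjvz zbt qsdg aovs nonf nayei mknxd whs wzuo
Hunk 2: at line 1 remove [zbt,qsdg,aovs] add [teq,ksjgv] -> 9 lines: qip ffjvz teq ksjgv nonf nayei mknxd whs wzuo
Hunk 3: at line 1 remove [teq] add [khs,wdhmg] -> 10 lines: qip ffjvz khs wdhmg ksjgv nonf nayei mknxd whs wzuo
Hunk 4: at line 2 remove [khs,wdhmg,ksjgv] add [irh] -> 8 lines: qip ffjvz irh nonf nayei mknxd whs wzuo
Hunk 5: at line 4 remove [nayei,mknxd] add [sbwc] -> 7 lines: qip ffjvz irh nonf sbwc whs wzuo
Hunk 6: at line 1 remove [ffjvz,irh] add [bxfsw,lqqv,wbgx] -> 8 lines: qip bxfsw lqqv wbgx nonf sbwc whs wzuo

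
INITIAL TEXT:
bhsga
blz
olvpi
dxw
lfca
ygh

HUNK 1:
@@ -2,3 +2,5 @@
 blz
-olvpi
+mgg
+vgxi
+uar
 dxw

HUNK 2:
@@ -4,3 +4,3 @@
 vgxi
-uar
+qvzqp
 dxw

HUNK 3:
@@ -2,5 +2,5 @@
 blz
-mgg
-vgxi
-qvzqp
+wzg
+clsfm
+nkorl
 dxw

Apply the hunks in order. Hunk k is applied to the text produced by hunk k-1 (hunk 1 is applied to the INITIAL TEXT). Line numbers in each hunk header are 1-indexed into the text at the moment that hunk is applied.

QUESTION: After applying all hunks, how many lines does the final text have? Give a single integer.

Answer: 8

Derivation:
Hunk 1: at line 2 remove [olvpi] add [mgg,vgxi,uar] -> 8 lines: bhsga blz mgg vgxi uar dxw lfca ygh
Hunk 2: at line 4 remove [uar] add [qvzqp] -> 8 lines: bhsga blz mgg vgxi qvzqp dxw lfca ygh
Hunk 3: at line 2 remove [mgg,vgxi,qvzqp] add [wzg,clsfm,nkorl] -> 8 lines: bhsga blz wzg clsfm nkorl dxw lfca ygh
Final line count: 8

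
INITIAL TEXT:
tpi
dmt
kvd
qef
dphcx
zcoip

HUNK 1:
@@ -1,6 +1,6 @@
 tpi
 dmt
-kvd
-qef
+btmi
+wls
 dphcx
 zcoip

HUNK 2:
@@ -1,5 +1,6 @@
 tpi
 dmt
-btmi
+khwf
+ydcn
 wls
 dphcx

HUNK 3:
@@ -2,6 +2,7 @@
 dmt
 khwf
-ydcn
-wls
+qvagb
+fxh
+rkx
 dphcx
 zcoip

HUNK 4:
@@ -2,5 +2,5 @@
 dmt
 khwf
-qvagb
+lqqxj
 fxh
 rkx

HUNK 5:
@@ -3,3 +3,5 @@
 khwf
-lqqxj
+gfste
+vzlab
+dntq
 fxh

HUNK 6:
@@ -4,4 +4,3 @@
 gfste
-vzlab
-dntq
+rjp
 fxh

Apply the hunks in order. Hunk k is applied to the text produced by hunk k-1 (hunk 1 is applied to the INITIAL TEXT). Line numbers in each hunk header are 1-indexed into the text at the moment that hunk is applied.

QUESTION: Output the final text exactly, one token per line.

Hunk 1: at line 1 remove [kvd,qef] add [btmi,wls] -> 6 lines: tpi dmt btmi wls dphcx zcoip
Hunk 2: at line 1 remove [btmi] add [khwf,ydcn] -> 7 lines: tpi dmt khwf ydcn wls dphcx zcoip
Hunk 3: at line 2 remove [ydcn,wls] add [qvagb,fxh,rkx] -> 8 lines: tpi dmt khwf qvagb fxh rkx dphcx zcoip
Hunk 4: at line 2 remove [qvagb] add [lqqxj] -> 8 lines: tpi dmt khwf lqqxj fxh rkx dphcx zcoip
Hunk 5: at line 3 remove [lqqxj] add [gfste,vzlab,dntq] -> 10 lines: tpi dmt khwf gfste vzlab dntq fxh rkx dphcx zcoip
Hunk 6: at line 4 remove [vzlab,dntq] add [rjp] -> 9 lines: tpi dmt khwf gfste rjp fxh rkx dphcx zcoip

Answer: tpi
dmt
khwf
gfste
rjp
fxh
rkx
dphcx
zcoip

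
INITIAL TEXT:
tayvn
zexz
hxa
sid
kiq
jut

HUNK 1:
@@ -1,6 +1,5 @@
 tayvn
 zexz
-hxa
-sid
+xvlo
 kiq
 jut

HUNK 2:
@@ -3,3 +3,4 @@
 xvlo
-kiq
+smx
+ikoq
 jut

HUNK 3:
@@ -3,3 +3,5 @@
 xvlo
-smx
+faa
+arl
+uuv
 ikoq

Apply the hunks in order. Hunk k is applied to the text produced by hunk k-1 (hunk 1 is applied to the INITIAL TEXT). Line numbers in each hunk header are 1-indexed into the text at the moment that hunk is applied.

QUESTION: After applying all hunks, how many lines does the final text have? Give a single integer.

Answer: 8

Derivation:
Hunk 1: at line 1 remove [hxa,sid] add [xvlo] -> 5 lines: tayvn zexz xvlo kiq jut
Hunk 2: at line 3 remove [kiq] add [smx,ikoq] -> 6 lines: tayvn zexz xvlo smx ikoq jut
Hunk 3: at line 3 remove [smx] add [faa,arl,uuv] -> 8 lines: tayvn zexz xvlo faa arl uuv ikoq jut
Final line count: 8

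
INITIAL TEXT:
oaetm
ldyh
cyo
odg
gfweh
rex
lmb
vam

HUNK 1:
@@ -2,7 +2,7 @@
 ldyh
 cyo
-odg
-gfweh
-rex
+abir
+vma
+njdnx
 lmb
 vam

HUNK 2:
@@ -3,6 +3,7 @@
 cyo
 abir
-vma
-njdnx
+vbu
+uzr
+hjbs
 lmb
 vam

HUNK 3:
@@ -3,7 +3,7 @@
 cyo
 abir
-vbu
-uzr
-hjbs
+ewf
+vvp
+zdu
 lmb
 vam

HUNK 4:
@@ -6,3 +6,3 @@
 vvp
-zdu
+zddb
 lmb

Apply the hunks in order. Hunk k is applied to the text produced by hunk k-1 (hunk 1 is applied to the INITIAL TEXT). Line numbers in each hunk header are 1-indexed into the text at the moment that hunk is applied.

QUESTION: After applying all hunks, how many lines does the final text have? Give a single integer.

Hunk 1: at line 2 remove [odg,gfweh,rex] add [abir,vma,njdnx] -> 8 lines: oaetm ldyh cyo abir vma njdnx lmb vam
Hunk 2: at line 3 remove [vma,njdnx] add [vbu,uzr,hjbs] -> 9 lines: oaetm ldyh cyo abir vbu uzr hjbs lmb vam
Hunk 3: at line 3 remove [vbu,uzr,hjbs] add [ewf,vvp,zdu] -> 9 lines: oaetm ldyh cyo abir ewf vvp zdu lmb vam
Hunk 4: at line 6 remove [zdu] add [zddb] -> 9 lines: oaetm ldyh cyo abir ewf vvp zddb lmb vam
Final line count: 9

Answer: 9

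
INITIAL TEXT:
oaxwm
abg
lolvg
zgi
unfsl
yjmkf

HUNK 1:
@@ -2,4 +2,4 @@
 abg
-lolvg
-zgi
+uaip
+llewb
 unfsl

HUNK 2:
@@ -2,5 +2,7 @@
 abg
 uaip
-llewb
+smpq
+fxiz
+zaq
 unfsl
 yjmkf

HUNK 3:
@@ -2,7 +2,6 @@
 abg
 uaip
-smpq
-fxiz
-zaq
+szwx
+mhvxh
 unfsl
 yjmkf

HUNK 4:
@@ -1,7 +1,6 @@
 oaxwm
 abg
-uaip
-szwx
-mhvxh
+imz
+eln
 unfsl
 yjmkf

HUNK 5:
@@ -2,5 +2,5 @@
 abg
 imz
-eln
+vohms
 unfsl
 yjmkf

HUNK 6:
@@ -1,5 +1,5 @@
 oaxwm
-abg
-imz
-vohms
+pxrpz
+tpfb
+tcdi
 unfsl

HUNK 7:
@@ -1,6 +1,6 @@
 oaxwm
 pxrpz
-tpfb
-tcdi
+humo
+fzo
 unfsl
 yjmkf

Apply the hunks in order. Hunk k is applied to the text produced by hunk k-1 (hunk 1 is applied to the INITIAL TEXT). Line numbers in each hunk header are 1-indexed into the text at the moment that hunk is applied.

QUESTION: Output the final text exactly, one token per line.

Hunk 1: at line 2 remove [lolvg,zgi] add [uaip,llewb] -> 6 lines: oaxwm abg uaip llewb unfsl yjmkf
Hunk 2: at line 2 remove [llewb] add [smpq,fxiz,zaq] -> 8 lines: oaxwm abg uaip smpq fxiz zaq unfsl yjmkf
Hunk 3: at line 2 remove [smpq,fxiz,zaq] add [szwx,mhvxh] -> 7 lines: oaxwm abg uaip szwx mhvxh unfsl yjmkf
Hunk 4: at line 1 remove [uaip,szwx,mhvxh] add [imz,eln] -> 6 lines: oaxwm abg imz eln unfsl yjmkf
Hunk 5: at line 2 remove [eln] add [vohms] -> 6 lines: oaxwm abg imz vohms unfsl yjmkf
Hunk 6: at line 1 remove [abg,imz,vohms] add [pxrpz,tpfb,tcdi] -> 6 lines: oaxwm pxrpz tpfb tcdi unfsl yjmkf
Hunk 7: at line 1 remove [tpfb,tcdi] add [humo,fzo] -> 6 lines: oaxwm pxrpz humo fzo unfsl yjmkf

Answer: oaxwm
pxrpz
humo
fzo
unfsl
yjmkf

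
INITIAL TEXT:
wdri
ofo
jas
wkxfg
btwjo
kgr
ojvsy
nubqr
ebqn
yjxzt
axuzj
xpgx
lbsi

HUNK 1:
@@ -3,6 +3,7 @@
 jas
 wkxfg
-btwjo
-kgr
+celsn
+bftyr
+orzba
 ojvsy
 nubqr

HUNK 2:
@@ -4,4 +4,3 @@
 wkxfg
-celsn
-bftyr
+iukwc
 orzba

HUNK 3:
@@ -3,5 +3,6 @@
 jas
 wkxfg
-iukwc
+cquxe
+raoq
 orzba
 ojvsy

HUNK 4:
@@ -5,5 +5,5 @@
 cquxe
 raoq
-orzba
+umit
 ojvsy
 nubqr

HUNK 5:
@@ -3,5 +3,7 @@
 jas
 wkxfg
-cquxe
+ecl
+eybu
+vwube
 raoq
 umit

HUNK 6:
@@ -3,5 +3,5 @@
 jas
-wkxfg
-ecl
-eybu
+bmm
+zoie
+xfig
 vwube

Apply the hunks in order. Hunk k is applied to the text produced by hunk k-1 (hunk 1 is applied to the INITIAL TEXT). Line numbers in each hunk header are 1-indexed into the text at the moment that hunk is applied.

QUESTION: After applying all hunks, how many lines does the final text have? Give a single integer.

Hunk 1: at line 3 remove [btwjo,kgr] add [celsn,bftyr,orzba] -> 14 lines: wdri ofo jas wkxfg celsn bftyr orzba ojvsy nubqr ebqn yjxzt axuzj xpgx lbsi
Hunk 2: at line 4 remove [celsn,bftyr] add [iukwc] -> 13 lines: wdri ofo jas wkxfg iukwc orzba ojvsy nubqr ebqn yjxzt axuzj xpgx lbsi
Hunk 3: at line 3 remove [iukwc] add [cquxe,raoq] -> 14 lines: wdri ofo jas wkxfg cquxe raoq orzba ojvsy nubqr ebqn yjxzt axuzj xpgx lbsi
Hunk 4: at line 5 remove [orzba] add [umit] -> 14 lines: wdri ofo jas wkxfg cquxe raoq umit ojvsy nubqr ebqn yjxzt axuzj xpgx lbsi
Hunk 5: at line 3 remove [cquxe] add [ecl,eybu,vwube] -> 16 lines: wdri ofo jas wkxfg ecl eybu vwube raoq umit ojvsy nubqr ebqn yjxzt axuzj xpgx lbsi
Hunk 6: at line 3 remove [wkxfg,ecl,eybu] add [bmm,zoie,xfig] -> 16 lines: wdri ofo jas bmm zoie xfig vwube raoq umit ojvsy nubqr ebqn yjxzt axuzj xpgx lbsi
Final line count: 16

Answer: 16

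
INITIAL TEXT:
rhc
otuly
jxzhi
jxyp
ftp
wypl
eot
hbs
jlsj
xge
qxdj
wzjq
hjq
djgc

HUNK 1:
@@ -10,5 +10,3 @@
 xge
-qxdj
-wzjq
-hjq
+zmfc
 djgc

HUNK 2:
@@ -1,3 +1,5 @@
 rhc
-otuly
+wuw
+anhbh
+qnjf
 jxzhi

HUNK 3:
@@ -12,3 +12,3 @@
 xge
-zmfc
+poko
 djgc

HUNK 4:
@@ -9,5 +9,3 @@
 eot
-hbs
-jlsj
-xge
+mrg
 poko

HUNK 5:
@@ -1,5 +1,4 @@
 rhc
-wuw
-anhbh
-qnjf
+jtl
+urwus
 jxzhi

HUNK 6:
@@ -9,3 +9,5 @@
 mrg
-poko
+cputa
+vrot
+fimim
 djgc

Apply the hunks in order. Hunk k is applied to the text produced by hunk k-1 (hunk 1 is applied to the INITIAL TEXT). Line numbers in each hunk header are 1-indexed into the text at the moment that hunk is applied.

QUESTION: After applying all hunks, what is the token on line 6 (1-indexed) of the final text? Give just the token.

Hunk 1: at line 10 remove [qxdj,wzjq,hjq] add [zmfc] -> 12 lines: rhc otuly jxzhi jxyp ftp wypl eot hbs jlsj xge zmfc djgc
Hunk 2: at line 1 remove [otuly] add [wuw,anhbh,qnjf] -> 14 lines: rhc wuw anhbh qnjf jxzhi jxyp ftp wypl eot hbs jlsj xge zmfc djgc
Hunk 3: at line 12 remove [zmfc] add [poko] -> 14 lines: rhc wuw anhbh qnjf jxzhi jxyp ftp wypl eot hbs jlsj xge poko djgc
Hunk 4: at line 9 remove [hbs,jlsj,xge] add [mrg] -> 12 lines: rhc wuw anhbh qnjf jxzhi jxyp ftp wypl eot mrg poko djgc
Hunk 5: at line 1 remove [wuw,anhbh,qnjf] add [jtl,urwus] -> 11 lines: rhc jtl urwus jxzhi jxyp ftp wypl eot mrg poko djgc
Hunk 6: at line 9 remove [poko] add [cputa,vrot,fimim] -> 13 lines: rhc jtl urwus jxzhi jxyp ftp wypl eot mrg cputa vrot fimim djgc
Final line 6: ftp

Answer: ftp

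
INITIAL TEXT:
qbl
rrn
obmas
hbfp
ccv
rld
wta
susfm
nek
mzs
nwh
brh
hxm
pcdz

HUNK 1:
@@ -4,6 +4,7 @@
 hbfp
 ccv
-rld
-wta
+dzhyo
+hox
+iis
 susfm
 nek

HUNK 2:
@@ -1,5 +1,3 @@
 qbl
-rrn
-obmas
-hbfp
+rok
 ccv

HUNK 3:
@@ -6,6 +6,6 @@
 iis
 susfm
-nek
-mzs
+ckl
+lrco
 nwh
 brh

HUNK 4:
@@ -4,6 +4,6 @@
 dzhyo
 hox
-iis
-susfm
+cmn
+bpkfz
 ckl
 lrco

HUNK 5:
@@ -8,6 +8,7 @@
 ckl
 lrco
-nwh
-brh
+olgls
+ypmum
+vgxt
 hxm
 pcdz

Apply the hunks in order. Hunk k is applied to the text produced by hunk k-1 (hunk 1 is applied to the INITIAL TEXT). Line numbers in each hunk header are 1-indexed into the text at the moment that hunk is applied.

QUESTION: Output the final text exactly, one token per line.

Answer: qbl
rok
ccv
dzhyo
hox
cmn
bpkfz
ckl
lrco
olgls
ypmum
vgxt
hxm
pcdz

Derivation:
Hunk 1: at line 4 remove [rld,wta] add [dzhyo,hox,iis] -> 15 lines: qbl rrn obmas hbfp ccv dzhyo hox iis susfm nek mzs nwh brh hxm pcdz
Hunk 2: at line 1 remove [rrn,obmas,hbfp] add [rok] -> 13 lines: qbl rok ccv dzhyo hox iis susfm nek mzs nwh brh hxm pcdz
Hunk 3: at line 6 remove [nek,mzs] add [ckl,lrco] -> 13 lines: qbl rok ccv dzhyo hox iis susfm ckl lrco nwh brh hxm pcdz
Hunk 4: at line 4 remove [iis,susfm] add [cmn,bpkfz] -> 13 lines: qbl rok ccv dzhyo hox cmn bpkfz ckl lrco nwh brh hxm pcdz
Hunk 5: at line 8 remove [nwh,brh] add [olgls,ypmum,vgxt] -> 14 lines: qbl rok ccv dzhyo hox cmn bpkfz ckl lrco olgls ypmum vgxt hxm pcdz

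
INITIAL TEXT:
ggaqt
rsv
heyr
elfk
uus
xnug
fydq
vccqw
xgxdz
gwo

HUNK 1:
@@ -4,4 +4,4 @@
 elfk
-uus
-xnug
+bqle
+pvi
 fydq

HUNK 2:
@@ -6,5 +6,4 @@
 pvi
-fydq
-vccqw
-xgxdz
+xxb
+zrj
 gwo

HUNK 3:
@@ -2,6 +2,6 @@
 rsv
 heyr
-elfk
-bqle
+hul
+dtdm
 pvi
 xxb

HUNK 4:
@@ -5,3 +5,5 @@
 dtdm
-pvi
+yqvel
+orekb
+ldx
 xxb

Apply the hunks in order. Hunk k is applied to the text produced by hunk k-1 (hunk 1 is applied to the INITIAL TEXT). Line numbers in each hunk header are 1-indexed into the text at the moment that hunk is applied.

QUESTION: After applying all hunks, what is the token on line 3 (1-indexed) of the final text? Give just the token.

Hunk 1: at line 4 remove [uus,xnug] add [bqle,pvi] -> 10 lines: ggaqt rsv heyr elfk bqle pvi fydq vccqw xgxdz gwo
Hunk 2: at line 6 remove [fydq,vccqw,xgxdz] add [xxb,zrj] -> 9 lines: ggaqt rsv heyr elfk bqle pvi xxb zrj gwo
Hunk 3: at line 2 remove [elfk,bqle] add [hul,dtdm] -> 9 lines: ggaqt rsv heyr hul dtdm pvi xxb zrj gwo
Hunk 4: at line 5 remove [pvi] add [yqvel,orekb,ldx] -> 11 lines: ggaqt rsv heyr hul dtdm yqvel orekb ldx xxb zrj gwo
Final line 3: heyr

Answer: heyr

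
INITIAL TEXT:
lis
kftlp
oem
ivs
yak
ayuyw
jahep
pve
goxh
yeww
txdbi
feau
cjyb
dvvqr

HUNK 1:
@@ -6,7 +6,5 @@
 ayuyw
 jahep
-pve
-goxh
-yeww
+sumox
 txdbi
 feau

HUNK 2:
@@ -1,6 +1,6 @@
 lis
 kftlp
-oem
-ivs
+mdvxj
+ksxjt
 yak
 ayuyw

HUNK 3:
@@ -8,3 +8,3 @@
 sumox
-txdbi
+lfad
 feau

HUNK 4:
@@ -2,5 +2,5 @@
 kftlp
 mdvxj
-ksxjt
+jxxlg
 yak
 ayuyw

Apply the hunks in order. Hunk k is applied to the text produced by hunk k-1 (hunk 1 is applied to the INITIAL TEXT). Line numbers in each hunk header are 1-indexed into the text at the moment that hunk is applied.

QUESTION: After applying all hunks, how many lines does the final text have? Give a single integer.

Answer: 12

Derivation:
Hunk 1: at line 6 remove [pve,goxh,yeww] add [sumox] -> 12 lines: lis kftlp oem ivs yak ayuyw jahep sumox txdbi feau cjyb dvvqr
Hunk 2: at line 1 remove [oem,ivs] add [mdvxj,ksxjt] -> 12 lines: lis kftlp mdvxj ksxjt yak ayuyw jahep sumox txdbi feau cjyb dvvqr
Hunk 3: at line 8 remove [txdbi] add [lfad] -> 12 lines: lis kftlp mdvxj ksxjt yak ayuyw jahep sumox lfad feau cjyb dvvqr
Hunk 4: at line 2 remove [ksxjt] add [jxxlg] -> 12 lines: lis kftlp mdvxj jxxlg yak ayuyw jahep sumox lfad feau cjyb dvvqr
Final line count: 12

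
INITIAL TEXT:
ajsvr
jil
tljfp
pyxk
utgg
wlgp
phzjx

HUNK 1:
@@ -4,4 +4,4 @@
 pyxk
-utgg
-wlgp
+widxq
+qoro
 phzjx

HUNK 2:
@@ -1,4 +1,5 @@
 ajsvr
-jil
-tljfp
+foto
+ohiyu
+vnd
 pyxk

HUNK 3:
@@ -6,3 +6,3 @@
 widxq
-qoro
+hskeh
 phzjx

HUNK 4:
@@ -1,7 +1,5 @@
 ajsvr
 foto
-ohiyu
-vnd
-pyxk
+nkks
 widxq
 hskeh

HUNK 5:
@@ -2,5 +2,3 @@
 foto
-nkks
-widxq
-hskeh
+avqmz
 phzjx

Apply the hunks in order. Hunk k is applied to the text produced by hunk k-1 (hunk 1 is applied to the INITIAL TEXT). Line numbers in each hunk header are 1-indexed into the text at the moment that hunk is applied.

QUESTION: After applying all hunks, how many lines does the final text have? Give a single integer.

Hunk 1: at line 4 remove [utgg,wlgp] add [widxq,qoro] -> 7 lines: ajsvr jil tljfp pyxk widxq qoro phzjx
Hunk 2: at line 1 remove [jil,tljfp] add [foto,ohiyu,vnd] -> 8 lines: ajsvr foto ohiyu vnd pyxk widxq qoro phzjx
Hunk 3: at line 6 remove [qoro] add [hskeh] -> 8 lines: ajsvr foto ohiyu vnd pyxk widxq hskeh phzjx
Hunk 4: at line 1 remove [ohiyu,vnd,pyxk] add [nkks] -> 6 lines: ajsvr foto nkks widxq hskeh phzjx
Hunk 5: at line 2 remove [nkks,widxq,hskeh] add [avqmz] -> 4 lines: ajsvr foto avqmz phzjx
Final line count: 4

Answer: 4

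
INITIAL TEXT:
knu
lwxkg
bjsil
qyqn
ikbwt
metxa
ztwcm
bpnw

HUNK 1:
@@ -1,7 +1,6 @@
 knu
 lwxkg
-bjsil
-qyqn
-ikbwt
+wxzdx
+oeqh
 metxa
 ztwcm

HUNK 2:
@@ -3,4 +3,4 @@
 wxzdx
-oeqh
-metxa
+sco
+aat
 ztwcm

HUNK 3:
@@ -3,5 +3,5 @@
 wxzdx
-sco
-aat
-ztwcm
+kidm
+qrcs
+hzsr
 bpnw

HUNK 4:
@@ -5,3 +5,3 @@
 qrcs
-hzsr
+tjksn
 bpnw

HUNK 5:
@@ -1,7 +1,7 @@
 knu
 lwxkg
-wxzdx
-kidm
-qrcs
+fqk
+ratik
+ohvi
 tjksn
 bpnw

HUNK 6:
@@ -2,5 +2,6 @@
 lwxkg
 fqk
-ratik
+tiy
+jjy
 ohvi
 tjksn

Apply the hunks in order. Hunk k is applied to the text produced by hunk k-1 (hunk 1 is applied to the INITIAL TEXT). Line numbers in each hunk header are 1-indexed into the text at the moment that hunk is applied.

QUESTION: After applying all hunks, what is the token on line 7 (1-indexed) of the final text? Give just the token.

Hunk 1: at line 1 remove [bjsil,qyqn,ikbwt] add [wxzdx,oeqh] -> 7 lines: knu lwxkg wxzdx oeqh metxa ztwcm bpnw
Hunk 2: at line 3 remove [oeqh,metxa] add [sco,aat] -> 7 lines: knu lwxkg wxzdx sco aat ztwcm bpnw
Hunk 3: at line 3 remove [sco,aat,ztwcm] add [kidm,qrcs,hzsr] -> 7 lines: knu lwxkg wxzdx kidm qrcs hzsr bpnw
Hunk 4: at line 5 remove [hzsr] add [tjksn] -> 7 lines: knu lwxkg wxzdx kidm qrcs tjksn bpnw
Hunk 5: at line 1 remove [wxzdx,kidm,qrcs] add [fqk,ratik,ohvi] -> 7 lines: knu lwxkg fqk ratik ohvi tjksn bpnw
Hunk 6: at line 2 remove [ratik] add [tiy,jjy] -> 8 lines: knu lwxkg fqk tiy jjy ohvi tjksn bpnw
Final line 7: tjksn

Answer: tjksn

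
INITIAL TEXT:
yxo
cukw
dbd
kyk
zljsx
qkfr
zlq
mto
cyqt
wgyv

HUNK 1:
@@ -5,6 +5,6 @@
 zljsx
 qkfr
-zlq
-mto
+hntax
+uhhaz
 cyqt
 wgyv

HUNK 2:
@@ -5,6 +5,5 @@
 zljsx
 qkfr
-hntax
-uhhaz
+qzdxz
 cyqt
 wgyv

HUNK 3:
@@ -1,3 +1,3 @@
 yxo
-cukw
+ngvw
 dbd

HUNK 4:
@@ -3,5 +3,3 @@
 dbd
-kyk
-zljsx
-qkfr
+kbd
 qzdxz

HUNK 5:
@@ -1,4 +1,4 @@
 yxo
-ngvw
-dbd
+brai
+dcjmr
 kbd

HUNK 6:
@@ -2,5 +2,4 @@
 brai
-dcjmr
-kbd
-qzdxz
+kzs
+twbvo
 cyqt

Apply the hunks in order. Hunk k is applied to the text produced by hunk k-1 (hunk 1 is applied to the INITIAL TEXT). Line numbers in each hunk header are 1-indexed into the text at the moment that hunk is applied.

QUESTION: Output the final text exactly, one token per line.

Answer: yxo
brai
kzs
twbvo
cyqt
wgyv

Derivation:
Hunk 1: at line 5 remove [zlq,mto] add [hntax,uhhaz] -> 10 lines: yxo cukw dbd kyk zljsx qkfr hntax uhhaz cyqt wgyv
Hunk 2: at line 5 remove [hntax,uhhaz] add [qzdxz] -> 9 lines: yxo cukw dbd kyk zljsx qkfr qzdxz cyqt wgyv
Hunk 3: at line 1 remove [cukw] add [ngvw] -> 9 lines: yxo ngvw dbd kyk zljsx qkfr qzdxz cyqt wgyv
Hunk 4: at line 3 remove [kyk,zljsx,qkfr] add [kbd] -> 7 lines: yxo ngvw dbd kbd qzdxz cyqt wgyv
Hunk 5: at line 1 remove [ngvw,dbd] add [brai,dcjmr] -> 7 lines: yxo brai dcjmr kbd qzdxz cyqt wgyv
Hunk 6: at line 2 remove [dcjmr,kbd,qzdxz] add [kzs,twbvo] -> 6 lines: yxo brai kzs twbvo cyqt wgyv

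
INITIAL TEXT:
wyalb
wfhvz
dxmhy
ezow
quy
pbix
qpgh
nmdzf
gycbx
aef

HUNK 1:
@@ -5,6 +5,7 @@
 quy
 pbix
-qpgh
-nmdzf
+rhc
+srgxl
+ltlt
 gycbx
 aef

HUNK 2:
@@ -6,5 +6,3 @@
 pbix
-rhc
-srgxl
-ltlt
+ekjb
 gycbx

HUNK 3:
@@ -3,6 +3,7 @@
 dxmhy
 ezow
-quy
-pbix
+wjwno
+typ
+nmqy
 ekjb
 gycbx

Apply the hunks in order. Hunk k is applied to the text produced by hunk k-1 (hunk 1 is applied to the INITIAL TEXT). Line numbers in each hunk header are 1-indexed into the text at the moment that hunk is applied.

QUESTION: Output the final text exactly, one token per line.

Answer: wyalb
wfhvz
dxmhy
ezow
wjwno
typ
nmqy
ekjb
gycbx
aef

Derivation:
Hunk 1: at line 5 remove [qpgh,nmdzf] add [rhc,srgxl,ltlt] -> 11 lines: wyalb wfhvz dxmhy ezow quy pbix rhc srgxl ltlt gycbx aef
Hunk 2: at line 6 remove [rhc,srgxl,ltlt] add [ekjb] -> 9 lines: wyalb wfhvz dxmhy ezow quy pbix ekjb gycbx aef
Hunk 3: at line 3 remove [quy,pbix] add [wjwno,typ,nmqy] -> 10 lines: wyalb wfhvz dxmhy ezow wjwno typ nmqy ekjb gycbx aef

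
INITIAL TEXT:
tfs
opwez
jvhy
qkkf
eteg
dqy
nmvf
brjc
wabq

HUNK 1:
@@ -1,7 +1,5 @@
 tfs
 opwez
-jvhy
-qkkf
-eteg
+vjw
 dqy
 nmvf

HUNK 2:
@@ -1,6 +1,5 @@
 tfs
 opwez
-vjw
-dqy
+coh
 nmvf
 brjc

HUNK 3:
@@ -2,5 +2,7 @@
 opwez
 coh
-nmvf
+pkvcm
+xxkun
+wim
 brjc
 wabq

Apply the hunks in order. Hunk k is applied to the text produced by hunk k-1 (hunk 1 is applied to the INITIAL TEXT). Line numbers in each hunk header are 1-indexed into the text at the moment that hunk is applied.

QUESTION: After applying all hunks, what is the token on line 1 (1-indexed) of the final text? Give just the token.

Answer: tfs

Derivation:
Hunk 1: at line 1 remove [jvhy,qkkf,eteg] add [vjw] -> 7 lines: tfs opwez vjw dqy nmvf brjc wabq
Hunk 2: at line 1 remove [vjw,dqy] add [coh] -> 6 lines: tfs opwez coh nmvf brjc wabq
Hunk 3: at line 2 remove [nmvf] add [pkvcm,xxkun,wim] -> 8 lines: tfs opwez coh pkvcm xxkun wim brjc wabq
Final line 1: tfs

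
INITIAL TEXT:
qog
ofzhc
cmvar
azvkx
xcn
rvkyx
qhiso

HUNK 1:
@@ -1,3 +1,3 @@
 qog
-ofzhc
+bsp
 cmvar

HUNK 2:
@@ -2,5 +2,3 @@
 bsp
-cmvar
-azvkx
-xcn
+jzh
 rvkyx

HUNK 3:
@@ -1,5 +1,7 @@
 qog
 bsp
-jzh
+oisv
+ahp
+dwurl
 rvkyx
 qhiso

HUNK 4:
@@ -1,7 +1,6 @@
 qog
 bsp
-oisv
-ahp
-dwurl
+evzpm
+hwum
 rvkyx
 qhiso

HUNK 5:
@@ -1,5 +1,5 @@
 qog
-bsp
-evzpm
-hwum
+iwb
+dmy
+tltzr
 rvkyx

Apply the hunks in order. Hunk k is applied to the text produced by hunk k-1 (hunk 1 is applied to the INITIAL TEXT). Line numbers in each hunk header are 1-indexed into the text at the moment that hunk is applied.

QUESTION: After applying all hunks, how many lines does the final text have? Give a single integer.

Answer: 6

Derivation:
Hunk 1: at line 1 remove [ofzhc] add [bsp] -> 7 lines: qog bsp cmvar azvkx xcn rvkyx qhiso
Hunk 2: at line 2 remove [cmvar,azvkx,xcn] add [jzh] -> 5 lines: qog bsp jzh rvkyx qhiso
Hunk 3: at line 1 remove [jzh] add [oisv,ahp,dwurl] -> 7 lines: qog bsp oisv ahp dwurl rvkyx qhiso
Hunk 4: at line 1 remove [oisv,ahp,dwurl] add [evzpm,hwum] -> 6 lines: qog bsp evzpm hwum rvkyx qhiso
Hunk 5: at line 1 remove [bsp,evzpm,hwum] add [iwb,dmy,tltzr] -> 6 lines: qog iwb dmy tltzr rvkyx qhiso
Final line count: 6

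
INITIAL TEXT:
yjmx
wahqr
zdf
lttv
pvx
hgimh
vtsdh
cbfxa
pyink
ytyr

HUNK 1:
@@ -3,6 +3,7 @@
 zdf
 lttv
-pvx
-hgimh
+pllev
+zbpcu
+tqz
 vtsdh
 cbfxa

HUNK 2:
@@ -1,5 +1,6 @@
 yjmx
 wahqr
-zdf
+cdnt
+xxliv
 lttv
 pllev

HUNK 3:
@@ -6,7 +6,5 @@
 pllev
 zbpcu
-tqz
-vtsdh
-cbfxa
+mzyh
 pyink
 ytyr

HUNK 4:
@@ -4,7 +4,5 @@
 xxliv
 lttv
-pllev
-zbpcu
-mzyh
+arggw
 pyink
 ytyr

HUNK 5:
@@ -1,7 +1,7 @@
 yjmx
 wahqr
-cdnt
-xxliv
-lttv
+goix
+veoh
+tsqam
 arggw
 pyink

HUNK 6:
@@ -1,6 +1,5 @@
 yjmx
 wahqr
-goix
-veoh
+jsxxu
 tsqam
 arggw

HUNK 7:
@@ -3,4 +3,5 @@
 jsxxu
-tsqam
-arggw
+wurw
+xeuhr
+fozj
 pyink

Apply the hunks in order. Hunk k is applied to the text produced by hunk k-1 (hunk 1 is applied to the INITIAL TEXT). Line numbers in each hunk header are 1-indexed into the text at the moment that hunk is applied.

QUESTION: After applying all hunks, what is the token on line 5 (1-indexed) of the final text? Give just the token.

Hunk 1: at line 3 remove [pvx,hgimh] add [pllev,zbpcu,tqz] -> 11 lines: yjmx wahqr zdf lttv pllev zbpcu tqz vtsdh cbfxa pyink ytyr
Hunk 2: at line 1 remove [zdf] add [cdnt,xxliv] -> 12 lines: yjmx wahqr cdnt xxliv lttv pllev zbpcu tqz vtsdh cbfxa pyink ytyr
Hunk 3: at line 6 remove [tqz,vtsdh,cbfxa] add [mzyh] -> 10 lines: yjmx wahqr cdnt xxliv lttv pllev zbpcu mzyh pyink ytyr
Hunk 4: at line 4 remove [pllev,zbpcu,mzyh] add [arggw] -> 8 lines: yjmx wahqr cdnt xxliv lttv arggw pyink ytyr
Hunk 5: at line 1 remove [cdnt,xxliv,lttv] add [goix,veoh,tsqam] -> 8 lines: yjmx wahqr goix veoh tsqam arggw pyink ytyr
Hunk 6: at line 1 remove [goix,veoh] add [jsxxu] -> 7 lines: yjmx wahqr jsxxu tsqam arggw pyink ytyr
Hunk 7: at line 3 remove [tsqam,arggw] add [wurw,xeuhr,fozj] -> 8 lines: yjmx wahqr jsxxu wurw xeuhr fozj pyink ytyr
Final line 5: xeuhr

Answer: xeuhr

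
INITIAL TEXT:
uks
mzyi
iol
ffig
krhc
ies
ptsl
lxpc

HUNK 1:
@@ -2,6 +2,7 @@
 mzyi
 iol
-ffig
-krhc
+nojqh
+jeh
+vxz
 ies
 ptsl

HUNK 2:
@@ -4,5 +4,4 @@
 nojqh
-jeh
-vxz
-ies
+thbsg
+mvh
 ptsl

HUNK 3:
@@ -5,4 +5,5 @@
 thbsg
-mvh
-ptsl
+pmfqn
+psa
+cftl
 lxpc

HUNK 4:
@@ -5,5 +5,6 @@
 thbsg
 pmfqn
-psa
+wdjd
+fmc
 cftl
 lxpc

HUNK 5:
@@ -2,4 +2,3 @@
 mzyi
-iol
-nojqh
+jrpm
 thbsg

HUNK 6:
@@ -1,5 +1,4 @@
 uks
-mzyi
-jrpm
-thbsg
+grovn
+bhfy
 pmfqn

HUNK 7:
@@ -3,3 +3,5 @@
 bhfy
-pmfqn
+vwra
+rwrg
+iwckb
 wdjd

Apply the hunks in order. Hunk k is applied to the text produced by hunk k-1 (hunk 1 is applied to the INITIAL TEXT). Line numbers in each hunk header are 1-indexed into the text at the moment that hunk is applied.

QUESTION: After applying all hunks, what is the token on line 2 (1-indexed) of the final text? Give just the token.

Hunk 1: at line 2 remove [ffig,krhc] add [nojqh,jeh,vxz] -> 9 lines: uks mzyi iol nojqh jeh vxz ies ptsl lxpc
Hunk 2: at line 4 remove [jeh,vxz,ies] add [thbsg,mvh] -> 8 lines: uks mzyi iol nojqh thbsg mvh ptsl lxpc
Hunk 3: at line 5 remove [mvh,ptsl] add [pmfqn,psa,cftl] -> 9 lines: uks mzyi iol nojqh thbsg pmfqn psa cftl lxpc
Hunk 4: at line 5 remove [psa] add [wdjd,fmc] -> 10 lines: uks mzyi iol nojqh thbsg pmfqn wdjd fmc cftl lxpc
Hunk 5: at line 2 remove [iol,nojqh] add [jrpm] -> 9 lines: uks mzyi jrpm thbsg pmfqn wdjd fmc cftl lxpc
Hunk 6: at line 1 remove [mzyi,jrpm,thbsg] add [grovn,bhfy] -> 8 lines: uks grovn bhfy pmfqn wdjd fmc cftl lxpc
Hunk 7: at line 3 remove [pmfqn] add [vwra,rwrg,iwckb] -> 10 lines: uks grovn bhfy vwra rwrg iwckb wdjd fmc cftl lxpc
Final line 2: grovn

Answer: grovn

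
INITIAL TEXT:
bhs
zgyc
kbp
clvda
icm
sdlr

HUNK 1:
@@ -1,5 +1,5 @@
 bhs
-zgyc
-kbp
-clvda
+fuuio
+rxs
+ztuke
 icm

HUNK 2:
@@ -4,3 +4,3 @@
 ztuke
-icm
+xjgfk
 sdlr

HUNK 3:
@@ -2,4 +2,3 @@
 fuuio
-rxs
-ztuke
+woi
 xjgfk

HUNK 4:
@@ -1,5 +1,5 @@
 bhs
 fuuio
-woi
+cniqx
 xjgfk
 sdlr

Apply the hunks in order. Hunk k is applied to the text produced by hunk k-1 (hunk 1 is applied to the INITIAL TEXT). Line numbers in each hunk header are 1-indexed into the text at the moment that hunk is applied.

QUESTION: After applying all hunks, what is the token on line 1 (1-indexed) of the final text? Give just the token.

Hunk 1: at line 1 remove [zgyc,kbp,clvda] add [fuuio,rxs,ztuke] -> 6 lines: bhs fuuio rxs ztuke icm sdlr
Hunk 2: at line 4 remove [icm] add [xjgfk] -> 6 lines: bhs fuuio rxs ztuke xjgfk sdlr
Hunk 3: at line 2 remove [rxs,ztuke] add [woi] -> 5 lines: bhs fuuio woi xjgfk sdlr
Hunk 4: at line 1 remove [woi] add [cniqx] -> 5 lines: bhs fuuio cniqx xjgfk sdlr
Final line 1: bhs

Answer: bhs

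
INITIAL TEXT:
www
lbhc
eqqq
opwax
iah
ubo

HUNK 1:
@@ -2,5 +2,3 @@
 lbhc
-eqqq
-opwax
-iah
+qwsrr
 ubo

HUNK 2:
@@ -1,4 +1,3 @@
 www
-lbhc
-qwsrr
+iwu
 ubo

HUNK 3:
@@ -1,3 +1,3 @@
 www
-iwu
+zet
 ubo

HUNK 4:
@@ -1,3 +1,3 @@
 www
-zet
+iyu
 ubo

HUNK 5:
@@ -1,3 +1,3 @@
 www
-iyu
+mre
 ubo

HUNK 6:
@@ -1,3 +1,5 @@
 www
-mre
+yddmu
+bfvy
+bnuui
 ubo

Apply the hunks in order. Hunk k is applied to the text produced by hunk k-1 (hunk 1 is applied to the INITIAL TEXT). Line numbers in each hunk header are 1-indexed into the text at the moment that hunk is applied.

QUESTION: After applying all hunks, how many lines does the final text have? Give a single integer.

Hunk 1: at line 2 remove [eqqq,opwax,iah] add [qwsrr] -> 4 lines: www lbhc qwsrr ubo
Hunk 2: at line 1 remove [lbhc,qwsrr] add [iwu] -> 3 lines: www iwu ubo
Hunk 3: at line 1 remove [iwu] add [zet] -> 3 lines: www zet ubo
Hunk 4: at line 1 remove [zet] add [iyu] -> 3 lines: www iyu ubo
Hunk 5: at line 1 remove [iyu] add [mre] -> 3 lines: www mre ubo
Hunk 6: at line 1 remove [mre] add [yddmu,bfvy,bnuui] -> 5 lines: www yddmu bfvy bnuui ubo
Final line count: 5

Answer: 5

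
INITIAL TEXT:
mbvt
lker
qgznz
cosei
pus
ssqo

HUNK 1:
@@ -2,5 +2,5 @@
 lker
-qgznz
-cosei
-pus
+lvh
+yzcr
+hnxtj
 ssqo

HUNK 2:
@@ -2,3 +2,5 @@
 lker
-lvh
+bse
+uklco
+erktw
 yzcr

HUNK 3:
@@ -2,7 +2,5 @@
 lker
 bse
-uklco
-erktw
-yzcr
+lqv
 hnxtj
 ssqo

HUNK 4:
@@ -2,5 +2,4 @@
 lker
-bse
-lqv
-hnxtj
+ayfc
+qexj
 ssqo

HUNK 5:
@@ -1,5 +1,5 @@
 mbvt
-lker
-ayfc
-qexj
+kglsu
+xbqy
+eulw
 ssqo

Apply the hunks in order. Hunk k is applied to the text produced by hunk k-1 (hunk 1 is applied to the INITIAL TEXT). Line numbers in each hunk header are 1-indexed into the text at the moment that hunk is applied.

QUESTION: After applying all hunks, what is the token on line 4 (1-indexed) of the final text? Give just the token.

Hunk 1: at line 2 remove [qgznz,cosei,pus] add [lvh,yzcr,hnxtj] -> 6 lines: mbvt lker lvh yzcr hnxtj ssqo
Hunk 2: at line 2 remove [lvh] add [bse,uklco,erktw] -> 8 lines: mbvt lker bse uklco erktw yzcr hnxtj ssqo
Hunk 3: at line 2 remove [uklco,erktw,yzcr] add [lqv] -> 6 lines: mbvt lker bse lqv hnxtj ssqo
Hunk 4: at line 2 remove [bse,lqv,hnxtj] add [ayfc,qexj] -> 5 lines: mbvt lker ayfc qexj ssqo
Hunk 5: at line 1 remove [lker,ayfc,qexj] add [kglsu,xbqy,eulw] -> 5 lines: mbvt kglsu xbqy eulw ssqo
Final line 4: eulw

Answer: eulw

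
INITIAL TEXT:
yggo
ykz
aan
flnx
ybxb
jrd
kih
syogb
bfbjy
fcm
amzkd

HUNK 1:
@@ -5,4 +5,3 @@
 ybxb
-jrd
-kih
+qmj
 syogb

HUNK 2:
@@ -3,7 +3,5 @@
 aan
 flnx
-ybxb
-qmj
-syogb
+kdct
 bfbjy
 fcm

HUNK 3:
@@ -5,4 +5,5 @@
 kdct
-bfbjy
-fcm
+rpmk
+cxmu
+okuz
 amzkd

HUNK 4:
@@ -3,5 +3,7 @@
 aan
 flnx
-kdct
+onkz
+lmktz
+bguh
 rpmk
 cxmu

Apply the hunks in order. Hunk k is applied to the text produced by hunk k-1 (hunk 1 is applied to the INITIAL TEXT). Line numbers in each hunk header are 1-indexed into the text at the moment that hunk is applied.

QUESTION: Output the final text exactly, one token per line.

Hunk 1: at line 5 remove [jrd,kih] add [qmj] -> 10 lines: yggo ykz aan flnx ybxb qmj syogb bfbjy fcm amzkd
Hunk 2: at line 3 remove [ybxb,qmj,syogb] add [kdct] -> 8 lines: yggo ykz aan flnx kdct bfbjy fcm amzkd
Hunk 3: at line 5 remove [bfbjy,fcm] add [rpmk,cxmu,okuz] -> 9 lines: yggo ykz aan flnx kdct rpmk cxmu okuz amzkd
Hunk 4: at line 3 remove [kdct] add [onkz,lmktz,bguh] -> 11 lines: yggo ykz aan flnx onkz lmktz bguh rpmk cxmu okuz amzkd

Answer: yggo
ykz
aan
flnx
onkz
lmktz
bguh
rpmk
cxmu
okuz
amzkd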